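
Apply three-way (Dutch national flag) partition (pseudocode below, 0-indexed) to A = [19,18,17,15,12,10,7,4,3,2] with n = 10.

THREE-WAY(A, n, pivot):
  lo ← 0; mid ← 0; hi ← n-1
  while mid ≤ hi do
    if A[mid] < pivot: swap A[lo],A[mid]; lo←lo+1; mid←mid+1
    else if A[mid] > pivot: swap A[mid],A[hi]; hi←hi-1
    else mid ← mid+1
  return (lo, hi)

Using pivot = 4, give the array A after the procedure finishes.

pivot = 4; lo=0, mid=0, hi=9
A[mid]=19>4: swap A[0],A[9]; hi=8 → [2,18,17,15,12,10,7,4,3,19]
A[mid]=2<4: swap A[0],A[0]; lo=1,mid=1 → [2,18,17,15,12,10,7,4,3,19]
A[mid]=18>4: swap A[1],A[8]; hi=7 → [2,3,17,15,12,10,7,4,18,19]
A[mid]=3<4: swap A[1],A[1]; lo=2,mid=2 → [2,3,17,15,12,10,7,4,18,19]
A[mid]=17>4: swap A[2],A[7]; hi=6 → [2,3,4,15,12,10,7,17,18,19]
A[mid]=4=4: mid=3
A[mid]=15>4: swap A[3],A[6]; hi=5 → [2,3,4,7,12,10,15,17,18,19]
A[mid]=7>4: swap A[3],A[5]; hi=4 → [2,3,4,10,12,7,15,17,18,19]
A[mid]=10>4: swap A[3],A[4]; hi=3 → [2,3,4,12,10,7,15,17,18,19]
A[mid]=12>4: swap A[3],A[3]; hi=2 → [2,3,4,12,10,7,15,17,18,19]
end: lo=2, hi=2; A = [2,3,4,12,10,7,15,17,18,19]

[2,3,4,12,10,7,15,17,18,19]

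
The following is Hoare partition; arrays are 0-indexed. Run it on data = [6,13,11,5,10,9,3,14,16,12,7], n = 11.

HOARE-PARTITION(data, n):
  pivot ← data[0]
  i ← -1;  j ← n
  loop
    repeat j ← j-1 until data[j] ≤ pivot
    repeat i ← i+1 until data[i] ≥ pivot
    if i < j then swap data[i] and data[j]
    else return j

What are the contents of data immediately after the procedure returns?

pivot=6
j stops at 6 (3), i stops at 0 (6); swap ⇒ [3,13,11,5,10,9,6,14,16,12,7]
j stops at 3 (5), i stops at 1 (13); swap ⇒ [3,5,11,13,10,9,6,14,16,12,7]
j stops at 1, i stops at 2; i≥j ⇒ return 1. data=[3,5,11,13,10,9,6,14,16,12,7]

[3,5,11,13,10,9,6,14,16,12,7]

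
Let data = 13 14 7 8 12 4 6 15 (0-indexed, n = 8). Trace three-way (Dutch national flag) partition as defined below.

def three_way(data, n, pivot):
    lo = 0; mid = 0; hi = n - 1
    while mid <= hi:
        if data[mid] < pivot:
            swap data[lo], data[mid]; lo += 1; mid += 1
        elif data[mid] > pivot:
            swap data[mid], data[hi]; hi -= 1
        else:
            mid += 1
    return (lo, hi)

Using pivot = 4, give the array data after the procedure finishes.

lo=0 mid=0 hi=7
13>4: swap(0,7), hi=6 ⇒ 15 14 7 8 12 4 6 13
15>4: swap(0,6), hi=5 ⇒ 6 14 7 8 12 4 15 13
6>4: swap(0,5), hi=4 ⇒ 4 14 7 8 12 6 15 13
4=4: mid=1
14>4: swap(1,4), hi=3 ⇒ 4 12 7 8 14 6 15 13
12>4: swap(1,3), hi=2 ⇒ 4 8 7 12 14 6 15 13
8>4: swap(1,2), hi=1 ⇒ 4 7 8 12 14 6 15 13
7>4: swap(1,1), hi=0 ⇒ 4 7 8 12 14 6 15 13
done. lo=0 hi=0; data=4 7 8 12 14 6 15 13

4 7 8 12 14 6 15 13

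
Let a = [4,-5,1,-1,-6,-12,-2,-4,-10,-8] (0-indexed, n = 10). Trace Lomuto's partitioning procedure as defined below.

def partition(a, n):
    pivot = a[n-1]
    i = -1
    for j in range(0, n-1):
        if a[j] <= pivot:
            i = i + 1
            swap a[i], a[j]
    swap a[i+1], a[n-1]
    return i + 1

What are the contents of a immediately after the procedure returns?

pivot = a[9] = -8; i = -1
j=0: a[0]=4 > -8 → no swap
j=1: a[1]=-5 > -8 → no swap
j=2: a[2]=1 > -8 → no swap
j=3: a[3]=-1 > -8 → no swap
j=4: a[4]=-6 > -8 → no swap
j=5: a[5]=-12 ≤ -8 → i=0, swap a[0],a[5] → [-12,-5,1,-1,-6,4,-2,-4,-10,-8]
j=6: a[6]=-2 > -8 → no swap
j=7: a[7]=-4 > -8 → no swap
j=8: a[8]=-10 ≤ -8 → i=1, swap a[1],a[8] → [-12,-10,1,-1,-6,4,-2,-4,-5,-8]
final swap a[2],a[9] → [-12,-10,-8,-1,-6,4,-2,-4,-5,1]; return 2

[-12,-10,-8,-1,-6,4,-2,-4,-5,1]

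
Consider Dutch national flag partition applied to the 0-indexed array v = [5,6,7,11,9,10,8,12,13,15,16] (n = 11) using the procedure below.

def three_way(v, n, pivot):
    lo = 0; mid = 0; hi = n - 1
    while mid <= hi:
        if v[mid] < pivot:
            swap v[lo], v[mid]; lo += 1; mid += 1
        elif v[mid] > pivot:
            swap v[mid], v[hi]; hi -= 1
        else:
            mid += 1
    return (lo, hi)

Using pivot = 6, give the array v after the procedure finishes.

[5,6,11,9,10,8,12,13,15,16,7]

pivot = 6; lo=0, mid=0, hi=10
v[mid]=5<6: swap v[0],v[0]; lo=1,mid=1 → [5,6,7,11,9,10,8,12,13,15,16]
v[mid]=6=6: mid=2
v[mid]=7>6: swap v[2],v[10]; hi=9 → [5,6,16,11,9,10,8,12,13,15,7]
v[mid]=16>6: swap v[2],v[9]; hi=8 → [5,6,15,11,9,10,8,12,13,16,7]
v[mid]=15>6: swap v[2],v[8]; hi=7 → [5,6,13,11,9,10,8,12,15,16,7]
v[mid]=13>6: swap v[2],v[7]; hi=6 → [5,6,12,11,9,10,8,13,15,16,7]
v[mid]=12>6: swap v[2],v[6]; hi=5 → [5,6,8,11,9,10,12,13,15,16,7]
v[mid]=8>6: swap v[2],v[5]; hi=4 → [5,6,10,11,9,8,12,13,15,16,7]
v[mid]=10>6: swap v[2],v[4]; hi=3 → [5,6,9,11,10,8,12,13,15,16,7]
v[mid]=9>6: swap v[2],v[3]; hi=2 → [5,6,11,9,10,8,12,13,15,16,7]
v[mid]=11>6: swap v[2],v[2]; hi=1 → [5,6,11,9,10,8,12,13,15,16,7]
end: lo=1, hi=1; v = [5,6,11,9,10,8,12,13,15,16,7]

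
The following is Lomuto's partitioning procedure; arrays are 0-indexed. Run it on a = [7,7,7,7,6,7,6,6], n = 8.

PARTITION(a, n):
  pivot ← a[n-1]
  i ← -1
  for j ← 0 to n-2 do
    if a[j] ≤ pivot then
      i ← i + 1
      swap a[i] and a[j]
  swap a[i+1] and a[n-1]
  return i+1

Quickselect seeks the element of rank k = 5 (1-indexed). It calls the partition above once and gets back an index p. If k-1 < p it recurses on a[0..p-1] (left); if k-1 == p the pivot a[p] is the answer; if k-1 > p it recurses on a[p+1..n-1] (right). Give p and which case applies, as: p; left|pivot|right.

2; right

pivot=6, i=-1
j=0: 7>6, skip
j=1: 7>6, skip
j=2: 7>6, skip
j=3: 7>6, skip
j=4: 6≤6, i=0, swap(0,4) ⇒ [6,7,7,7,7,7,6,6]
j=5: 7>6, skip
j=6: 6≤6, i=1, swap(1,6) ⇒ [6,6,7,7,7,7,7,6]
swap(2,7) ⇒ [6,6,6,7,7,7,7,7]; return 2
p = 2; k-1 = 4 > 2 ⇒ right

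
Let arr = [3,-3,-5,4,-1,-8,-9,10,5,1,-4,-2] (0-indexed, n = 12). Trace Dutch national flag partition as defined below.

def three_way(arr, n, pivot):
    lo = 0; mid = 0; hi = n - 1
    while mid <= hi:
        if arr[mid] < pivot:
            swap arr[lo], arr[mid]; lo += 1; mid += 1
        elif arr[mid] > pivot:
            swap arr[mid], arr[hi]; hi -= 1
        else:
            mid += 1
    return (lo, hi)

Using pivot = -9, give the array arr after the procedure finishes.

lo=0 mid=0 hi=11
3>-9: swap(0,11), hi=10 ⇒ [-2,-3,-5,4,-1,-8,-9,10,5,1,-4,3]
-2>-9: swap(0,10), hi=9 ⇒ [-4,-3,-5,4,-1,-8,-9,10,5,1,-2,3]
-4>-9: swap(0,9), hi=8 ⇒ [1,-3,-5,4,-1,-8,-9,10,5,-4,-2,3]
1>-9: swap(0,8), hi=7 ⇒ [5,-3,-5,4,-1,-8,-9,10,1,-4,-2,3]
5>-9: swap(0,7), hi=6 ⇒ [10,-3,-5,4,-1,-8,-9,5,1,-4,-2,3]
10>-9: swap(0,6), hi=5 ⇒ [-9,-3,-5,4,-1,-8,10,5,1,-4,-2,3]
-9=-9: mid=1
-3>-9: swap(1,5), hi=4 ⇒ [-9,-8,-5,4,-1,-3,10,5,1,-4,-2,3]
-8>-9: swap(1,4), hi=3 ⇒ [-9,-1,-5,4,-8,-3,10,5,1,-4,-2,3]
-1>-9: swap(1,3), hi=2 ⇒ [-9,4,-5,-1,-8,-3,10,5,1,-4,-2,3]
4>-9: swap(1,2), hi=1 ⇒ [-9,-5,4,-1,-8,-3,10,5,1,-4,-2,3]
-5>-9: swap(1,1), hi=0 ⇒ [-9,-5,4,-1,-8,-3,10,5,1,-4,-2,3]
done. lo=0 hi=0; arr=[-9,-5,4,-1,-8,-3,10,5,1,-4,-2,3]

[-9,-5,4,-1,-8,-3,10,5,1,-4,-2,3]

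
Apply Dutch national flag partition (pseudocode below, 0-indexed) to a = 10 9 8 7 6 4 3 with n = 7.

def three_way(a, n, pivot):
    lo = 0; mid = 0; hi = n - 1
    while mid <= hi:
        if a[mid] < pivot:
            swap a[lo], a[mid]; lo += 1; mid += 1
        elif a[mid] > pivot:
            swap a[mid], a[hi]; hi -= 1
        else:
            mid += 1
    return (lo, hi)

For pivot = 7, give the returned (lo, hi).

pivot = 7; lo=0, mid=0, hi=6
a[mid]=10>7: swap a[0],a[6]; hi=5 → 3 9 8 7 6 4 10
a[mid]=3<7: swap a[0],a[0]; lo=1,mid=1 → 3 9 8 7 6 4 10
a[mid]=9>7: swap a[1],a[5]; hi=4 → 3 4 8 7 6 9 10
a[mid]=4<7: swap a[1],a[1]; lo=2,mid=2 → 3 4 8 7 6 9 10
a[mid]=8>7: swap a[2],a[4]; hi=3 → 3 4 6 7 8 9 10
a[mid]=6<7: swap a[2],a[2]; lo=3,mid=3 → 3 4 6 7 8 9 10
a[mid]=7=7: mid=4
end: lo=3, hi=3; a = 3 4 6 7 8 9 10

(3, 3)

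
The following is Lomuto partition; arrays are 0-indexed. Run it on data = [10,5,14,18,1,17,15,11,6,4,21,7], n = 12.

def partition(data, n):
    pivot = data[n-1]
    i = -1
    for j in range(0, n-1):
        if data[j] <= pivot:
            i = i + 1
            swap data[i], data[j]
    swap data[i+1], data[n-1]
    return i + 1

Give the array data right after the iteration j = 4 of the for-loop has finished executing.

pivot=7, i=-1
j=0: 10>7, skip
j=1: 5≤7, i=0, swap(0,1) ⇒ [5,10,14,18,1,17,15,11,6,4,21,7]
j=2: 14>7, skip
j=3: 18>7, skip
j=4: 1≤7, i=1, swap(1,4) ⇒ [5,1,14,18,10,17,15,11,6,4,21,7]
(after j=4) data = [5,1,14,18,10,17,15,11,6,4,21,7]

[5,1,14,18,10,17,15,11,6,4,21,7]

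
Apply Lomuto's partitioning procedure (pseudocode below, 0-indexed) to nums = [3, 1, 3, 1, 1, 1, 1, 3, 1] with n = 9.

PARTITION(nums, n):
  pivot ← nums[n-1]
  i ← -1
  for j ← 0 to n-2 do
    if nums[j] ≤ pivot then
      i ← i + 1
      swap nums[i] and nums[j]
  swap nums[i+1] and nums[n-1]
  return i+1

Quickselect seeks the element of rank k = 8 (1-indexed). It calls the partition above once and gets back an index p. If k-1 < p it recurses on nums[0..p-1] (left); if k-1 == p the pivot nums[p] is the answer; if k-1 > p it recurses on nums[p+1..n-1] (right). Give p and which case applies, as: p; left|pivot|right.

5; right

pivot=1, i=-1
j=0: 3>1, skip
j=1: 1≤1, i=0, swap(0,1) ⇒ [1, 3, 3, 1, 1, 1, 1, 3, 1]
j=2: 3>1, skip
j=3: 1≤1, i=1, swap(1,3) ⇒ [1, 1, 3, 3, 1, 1, 1, 3, 1]
j=4: 1≤1, i=2, swap(2,4) ⇒ [1, 1, 1, 3, 3, 1, 1, 3, 1]
j=5: 1≤1, i=3, swap(3,5) ⇒ [1, 1, 1, 1, 3, 3, 1, 3, 1]
j=6: 1≤1, i=4, swap(4,6) ⇒ [1, 1, 1, 1, 1, 3, 3, 3, 1]
j=7: 3>1, skip
swap(5,8) ⇒ [1, 1, 1, 1, 1, 1, 3, 3, 3]; return 5
p = 5; k-1 = 7 > 5 ⇒ right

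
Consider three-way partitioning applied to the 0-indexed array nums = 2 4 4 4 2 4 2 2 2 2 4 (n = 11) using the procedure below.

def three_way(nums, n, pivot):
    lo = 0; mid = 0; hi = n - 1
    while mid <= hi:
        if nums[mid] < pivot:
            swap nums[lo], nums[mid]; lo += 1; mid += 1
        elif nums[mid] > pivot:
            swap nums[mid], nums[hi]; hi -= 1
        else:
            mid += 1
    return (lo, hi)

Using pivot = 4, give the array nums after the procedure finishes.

2 2 2 2 2 2 4 4 4 4 4

pivot = 4; lo=0, mid=0, hi=10
nums[mid]=2<4: swap nums[0],nums[0]; lo=1,mid=1 → 2 4 4 4 2 4 2 2 2 2 4
nums[mid]=4=4: mid=2
nums[mid]=4=4: mid=3
nums[mid]=4=4: mid=4
nums[mid]=2<4: swap nums[1],nums[4]; lo=2,mid=5 → 2 2 4 4 4 4 2 2 2 2 4
nums[mid]=4=4: mid=6
nums[mid]=2<4: swap nums[2],nums[6]; lo=3,mid=7 → 2 2 2 4 4 4 4 2 2 2 4
nums[mid]=2<4: swap nums[3],nums[7]; lo=4,mid=8 → 2 2 2 2 4 4 4 4 2 2 4
nums[mid]=2<4: swap nums[4],nums[8]; lo=5,mid=9 → 2 2 2 2 2 4 4 4 4 2 4
nums[mid]=2<4: swap nums[5],nums[9]; lo=6,mid=10 → 2 2 2 2 2 2 4 4 4 4 4
nums[mid]=4=4: mid=11
end: lo=6, hi=10; nums = 2 2 2 2 2 2 4 4 4 4 4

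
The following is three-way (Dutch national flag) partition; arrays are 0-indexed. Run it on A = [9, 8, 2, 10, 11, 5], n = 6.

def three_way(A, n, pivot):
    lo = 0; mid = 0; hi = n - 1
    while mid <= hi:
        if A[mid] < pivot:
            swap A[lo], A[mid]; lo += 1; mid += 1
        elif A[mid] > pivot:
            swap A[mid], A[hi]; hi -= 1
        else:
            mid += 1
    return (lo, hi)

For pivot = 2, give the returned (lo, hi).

pivot = 2; lo=0, mid=0, hi=5
A[mid]=9>2: swap A[0],A[5]; hi=4 → [5, 8, 2, 10, 11, 9]
A[mid]=5>2: swap A[0],A[4]; hi=3 → [11, 8, 2, 10, 5, 9]
A[mid]=11>2: swap A[0],A[3]; hi=2 → [10, 8, 2, 11, 5, 9]
A[mid]=10>2: swap A[0],A[2]; hi=1 → [2, 8, 10, 11, 5, 9]
A[mid]=2=2: mid=1
A[mid]=8>2: swap A[1],A[1]; hi=0 → [2, 8, 10, 11, 5, 9]
end: lo=0, hi=0; A = [2, 8, 10, 11, 5, 9]

(0, 0)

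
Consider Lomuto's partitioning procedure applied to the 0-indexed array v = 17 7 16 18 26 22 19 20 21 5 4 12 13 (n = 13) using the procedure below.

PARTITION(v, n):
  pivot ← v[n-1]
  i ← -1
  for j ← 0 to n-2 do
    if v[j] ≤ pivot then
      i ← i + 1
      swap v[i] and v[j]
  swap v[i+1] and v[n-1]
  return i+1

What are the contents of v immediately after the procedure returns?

pivot = v[12] = 13; i = -1
j=0: v[0]=17 > 13 → no swap
j=1: v[1]=7 ≤ 13 → i=0, swap v[0],v[1] → 7 17 16 18 26 22 19 20 21 5 4 12 13
j=2: v[2]=16 > 13 → no swap
j=3: v[3]=18 > 13 → no swap
j=4: v[4]=26 > 13 → no swap
j=5: v[5]=22 > 13 → no swap
j=6: v[6]=19 > 13 → no swap
j=7: v[7]=20 > 13 → no swap
j=8: v[8]=21 > 13 → no swap
j=9: v[9]=5 ≤ 13 → i=1, swap v[1],v[9] → 7 5 16 18 26 22 19 20 21 17 4 12 13
j=10: v[10]=4 ≤ 13 → i=2, swap v[2],v[10] → 7 5 4 18 26 22 19 20 21 17 16 12 13
j=11: v[11]=12 ≤ 13 → i=3, swap v[3],v[11] → 7 5 4 12 26 22 19 20 21 17 16 18 13
final swap v[4],v[12] → 7 5 4 12 13 22 19 20 21 17 16 18 26; return 4

7 5 4 12 13 22 19 20 21 17 16 18 26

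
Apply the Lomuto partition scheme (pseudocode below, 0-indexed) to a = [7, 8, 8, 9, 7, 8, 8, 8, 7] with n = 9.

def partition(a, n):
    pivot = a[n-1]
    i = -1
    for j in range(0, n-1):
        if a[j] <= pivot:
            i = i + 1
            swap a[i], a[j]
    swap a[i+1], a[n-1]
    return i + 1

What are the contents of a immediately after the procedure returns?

[7, 7, 7, 9, 8, 8, 8, 8, 8]

pivot=7, i=-1
j=0: 7≤7, i=0, swap(0,0) ⇒ [7, 8, 8, 9, 7, 8, 8, 8, 7]
j=1: 8>7, skip
j=2: 8>7, skip
j=3: 9>7, skip
j=4: 7≤7, i=1, swap(1,4) ⇒ [7, 7, 8, 9, 8, 8, 8, 8, 7]
j=5: 8>7, skip
j=6: 8>7, skip
j=7: 8>7, skip
swap(2,8) ⇒ [7, 7, 7, 9, 8, 8, 8, 8, 8]; return 2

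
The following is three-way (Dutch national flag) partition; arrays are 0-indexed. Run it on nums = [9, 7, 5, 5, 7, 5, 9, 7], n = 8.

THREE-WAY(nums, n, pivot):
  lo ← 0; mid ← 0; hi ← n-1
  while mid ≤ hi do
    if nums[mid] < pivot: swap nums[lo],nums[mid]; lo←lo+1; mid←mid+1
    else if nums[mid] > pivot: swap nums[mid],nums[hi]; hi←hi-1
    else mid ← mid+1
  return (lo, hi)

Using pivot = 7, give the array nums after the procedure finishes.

[5, 5, 5, 7, 7, 7, 9, 9]

lo=0 mid=0 hi=7
9>7: swap(0,7), hi=6 ⇒ [7, 7, 5, 5, 7, 5, 9, 9]
7=7: mid=1
7=7: mid=2
5<7: swap(0,2), lo=1 mid=3 ⇒ [5, 7, 7, 5, 7, 5, 9, 9]
5<7: swap(1,3), lo=2 mid=4 ⇒ [5, 5, 7, 7, 7, 5, 9, 9]
7=7: mid=5
5<7: swap(2,5), lo=3 mid=6 ⇒ [5, 5, 5, 7, 7, 7, 9, 9]
9>7: swap(6,6), hi=5 ⇒ [5, 5, 5, 7, 7, 7, 9, 9]
done. lo=3 hi=5; nums=[5, 5, 5, 7, 7, 7, 9, 9]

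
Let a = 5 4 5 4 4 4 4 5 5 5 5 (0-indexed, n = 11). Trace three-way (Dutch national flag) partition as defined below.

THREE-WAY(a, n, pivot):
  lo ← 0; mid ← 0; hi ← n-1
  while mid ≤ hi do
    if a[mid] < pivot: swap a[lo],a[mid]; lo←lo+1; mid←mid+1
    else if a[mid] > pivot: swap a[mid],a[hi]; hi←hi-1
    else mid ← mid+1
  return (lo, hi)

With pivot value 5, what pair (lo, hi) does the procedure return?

(5, 10)

pivot = 5; lo=0, mid=0, hi=10
a[mid]=5=5: mid=1
a[mid]=4<5: swap a[0],a[1]; lo=1,mid=2 → 4 5 5 4 4 4 4 5 5 5 5
a[mid]=5=5: mid=3
a[mid]=4<5: swap a[1],a[3]; lo=2,mid=4 → 4 4 5 5 4 4 4 5 5 5 5
a[mid]=4<5: swap a[2],a[4]; lo=3,mid=5 → 4 4 4 5 5 4 4 5 5 5 5
a[mid]=4<5: swap a[3],a[5]; lo=4,mid=6 → 4 4 4 4 5 5 4 5 5 5 5
a[mid]=4<5: swap a[4],a[6]; lo=5,mid=7 → 4 4 4 4 4 5 5 5 5 5 5
a[mid]=5=5: mid=8
a[mid]=5=5: mid=9
a[mid]=5=5: mid=10
a[mid]=5=5: mid=11
end: lo=5, hi=10; a = 4 4 4 4 4 5 5 5 5 5 5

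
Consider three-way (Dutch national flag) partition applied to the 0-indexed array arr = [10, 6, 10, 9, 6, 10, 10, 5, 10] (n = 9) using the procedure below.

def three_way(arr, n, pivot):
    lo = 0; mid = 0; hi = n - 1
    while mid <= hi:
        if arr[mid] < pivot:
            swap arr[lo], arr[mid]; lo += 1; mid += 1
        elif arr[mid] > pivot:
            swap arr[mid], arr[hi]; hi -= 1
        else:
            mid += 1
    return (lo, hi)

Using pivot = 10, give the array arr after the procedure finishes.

pivot = 10; lo=0, mid=0, hi=8
arr[mid]=10=10: mid=1
arr[mid]=6<10: swap arr[0],arr[1]; lo=1,mid=2 → [6, 10, 10, 9, 6, 10, 10, 5, 10]
arr[mid]=10=10: mid=3
arr[mid]=9<10: swap arr[1],arr[3]; lo=2,mid=4 → [6, 9, 10, 10, 6, 10, 10, 5, 10]
arr[mid]=6<10: swap arr[2],arr[4]; lo=3,mid=5 → [6, 9, 6, 10, 10, 10, 10, 5, 10]
arr[mid]=10=10: mid=6
arr[mid]=10=10: mid=7
arr[mid]=5<10: swap arr[3],arr[7]; lo=4,mid=8 → [6, 9, 6, 5, 10, 10, 10, 10, 10]
arr[mid]=10=10: mid=9
end: lo=4, hi=8; arr = [6, 9, 6, 5, 10, 10, 10, 10, 10]

[6, 9, 6, 5, 10, 10, 10, 10, 10]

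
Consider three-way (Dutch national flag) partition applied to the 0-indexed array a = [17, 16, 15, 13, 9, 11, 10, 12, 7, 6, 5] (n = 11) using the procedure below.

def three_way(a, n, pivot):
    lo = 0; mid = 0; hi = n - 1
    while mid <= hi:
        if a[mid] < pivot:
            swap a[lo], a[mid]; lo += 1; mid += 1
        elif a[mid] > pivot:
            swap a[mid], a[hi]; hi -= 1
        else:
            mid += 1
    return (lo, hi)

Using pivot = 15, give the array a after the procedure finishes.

pivot = 15; lo=0, mid=0, hi=10
a[mid]=17>15: swap a[0],a[10]; hi=9 → [5, 16, 15, 13, 9, 11, 10, 12, 7, 6, 17]
a[mid]=5<15: swap a[0],a[0]; lo=1,mid=1 → [5, 16, 15, 13, 9, 11, 10, 12, 7, 6, 17]
a[mid]=16>15: swap a[1],a[9]; hi=8 → [5, 6, 15, 13, 9, 11, 10, 12, 7, 16, 17]
a[mid]=6<15: swap a[1],a[1]; lo=2,mid=2 → [5, 6, 15, 13, 9, 11, 10, 12, 7, 16, 17]
a[mid]=15=15: mid=3
a[mid]=13<15: swap a[2],a[3]; lo=3,mid=4 → [5, 6, 13, 15, 9, 11, 10, 12, 7, 16, 17]
a[mid]=9<15: swap a[3],a[4]; lo=4,mid=5 → [5, 6, 13, 9, 15, 11, 10, 12, 7, 16, 17]
a[mid]=11<15: swap a[4],a[5]; lo=5,mid=6 → [5, 6, 13, 9, 11, 15, 10, 12, 7, 16, 17]
a[mid]=10<15: swap a[5],a[6]; lo=6,mid=7 → [5, 6, 13, 9, 11, 10, 15, 12, 7, 16, 17]
a[mid]=12<15: swap a[6],a[7]; lo=7,mid=8 → [5, 6, 13, 9, 11, 10, 12, 15, 7, 16, 17]
a[mid]=7<15: swap a[7],a[8]; lo=8,mid=9 → [5, 6, 13, 9, 11, 10, 12, 7, 15, 16, 17]
end: lo=8, hi=8; a = [5, 6, 13, 9, 11, 10, 12, 7, 15, 16, 17]

[5, 6, 13, 9, 11, 10, 12, 7, 15, 16, 17]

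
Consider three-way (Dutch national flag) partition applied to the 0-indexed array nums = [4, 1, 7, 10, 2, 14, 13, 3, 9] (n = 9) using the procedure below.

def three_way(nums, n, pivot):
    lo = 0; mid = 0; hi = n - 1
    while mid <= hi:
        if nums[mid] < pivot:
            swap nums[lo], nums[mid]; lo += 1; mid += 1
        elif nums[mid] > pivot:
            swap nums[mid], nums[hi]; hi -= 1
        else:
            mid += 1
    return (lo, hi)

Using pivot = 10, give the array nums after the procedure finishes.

[4, 1, 7, 2, 9, 3, 10, 13, 14]

lo=0 mid=0 hi=8
4<10: swap(0,0), lo=1 mid=1 ⇒ [4, 1, 7, 10, 2, 14, 13, 3, 9]
1<10: swap(1,1), lo=2 mid=2 ⇒ [4, 1, 7, 10, 2, 14, 13, 3, 9]
7<10: swap(2,2), lo=3 mid=3 ⇒ [4, 1, 7, 10, 2, 14, 13, 3, 9]
10=10: mid=4
2<10: swap(3,4), lo=4 mid=5 ⇒ [4, 1, 7, 2, 10, 14, 13, 3, 9]
14>10: swap(5,8), hi=7 ⇒ [4, 1, 7, 2, 10, 9, 13, 3, 14]
9<10: swap(4,5), lo=5 mid=6 ⇒ [4, 1, 7, 2, 9, 10, 13, 3, 14]
13>10: swap(6,7), hi=6 ⇒ [4, 1, 7, 2, 9, 10, 3, 13, 14]
3<10: swap(5,6), lo=6 mid=7 ⇒ [4, 1, 7, 2, 9, 3, 10, 13, 14]
done. lo=6 hi=6; nums=[4, 1, 7, 2, 9, 3, 10, 13, 14]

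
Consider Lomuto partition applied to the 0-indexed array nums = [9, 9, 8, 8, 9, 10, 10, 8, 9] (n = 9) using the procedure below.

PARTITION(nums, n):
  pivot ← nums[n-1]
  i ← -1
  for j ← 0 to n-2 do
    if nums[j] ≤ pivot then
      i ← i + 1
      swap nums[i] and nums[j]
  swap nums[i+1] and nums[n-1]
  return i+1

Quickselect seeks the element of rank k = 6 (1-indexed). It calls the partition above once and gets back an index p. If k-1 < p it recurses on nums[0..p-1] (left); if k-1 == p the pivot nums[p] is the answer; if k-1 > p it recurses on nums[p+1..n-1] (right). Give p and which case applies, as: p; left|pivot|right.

pivot = nums[8] = 9; i = -1
j=0: nums[0]=9 ≤ 9 → i=0, swap nums[0],nums[0] (no change) → [9, 9, 8, 8, 9, 10, 10, 8, 9]
j=1: nums[1]=9 ≤ 9 → i=1, swap nums[1],nums[1] (no change) → [9, 9, 8, 8, 9, 10, 10, 8, 9]
j=2: nums[2]=8 ≤ 9 → i=2, swap nums[2],nums[2] (no change) → [9, 9, 8, 8, 9, 10, 10, 8, 9]
j=3: nums[3]=8 ≤ 9 → i=3, swap nums[3],nums[3] (no change) → [9, 9, 8, 8, 9, 10, 10, 8, 9]
j=4: nums[4]=9 ≤ 9 → i=4, swap nums[4],nums[4] (no change) → [9, 9, 8, 8, 9, 10, 10, 8, 9]
j=5: nums[5]=10 > 9 → no swap
j=6: nums[6]=10 > 9 → no swap
j=7: nums[7]=8 ≤ 9 → i=5, swap nums[5],nums[7] → [9, 9, 8, 8, 9, 8, 10, 10, 9]
final swap nums[6],nums[8] → [9, 9, 8, 8, 9, 8, 9, 10, 10]; return 6
p = 6; k-1 = 5 < 6 ⇒ left

6; left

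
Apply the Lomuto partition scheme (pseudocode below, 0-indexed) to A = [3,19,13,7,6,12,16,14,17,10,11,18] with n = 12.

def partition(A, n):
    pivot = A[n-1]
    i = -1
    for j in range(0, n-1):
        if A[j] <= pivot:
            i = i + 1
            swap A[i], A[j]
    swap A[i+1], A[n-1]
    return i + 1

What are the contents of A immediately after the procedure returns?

pivot = A[11] = 18; i = -1
j=0: A[0]=3 ≤ 18 → i=0, swap A[0],A[0] (no change) → [3,19,13,7,6,12,16,14,17,10,11,18]
j=1: A[1]=19 > 18 → no swap
j=2: A[2]=13 ≤ 18 → i=1, swap A[1],A[2] → [3,13,19,7,6,12,16,14,17,10,11,18]
j=3: A[3]=7 ≤ 18 → i=2, swap A[2],A[3] → [3,13,7,19,6,12,16,14,17,10,11,18]
j=4: A[4]=6 ≤ 18 → i=3, swap A[3],A[4] → [3,13,7,6,19,12,16,14,17,10,11,18]
j=5: A[5]=12 ≤ 18 → i=4, swap A[4],A[5] → [3,13,7,6,12,19,16,14,17,10,11,18]
j=6: A[6]=16 ≤ 18 → i=5, swap A[5],A[6] → [3,13,7,6,12,16,19,14,17,10,11,18]
j=7: A[7]=14 ≤ 18 → i=6, swap A[6],A[7] → [3,13,7,6,12,16,14,19,17,10,11,18]
j=8: A[8]=17 ≤ 18 → i=7, swap A[7],A[8] → [3,13,7,6,12,16,14,17,19,10,11,18]
j=9: A[9]=10 ≤ 18 → i=8, swap A[8],A[9] → [3,13,7,6,12,16,14,17,10,19,11,18]
j=10: A[10]=11 ≤ 18 → i=9, swap A[9],A[10] → [3,13,7,6,12,16,14,17,10,11,19,18]
final swap A[10],A[11] → [3,13,7,6,12,16,14,17,10,11,18,19]; return 10

[3,13,7,6,12,16,14,17,10,11,18,19]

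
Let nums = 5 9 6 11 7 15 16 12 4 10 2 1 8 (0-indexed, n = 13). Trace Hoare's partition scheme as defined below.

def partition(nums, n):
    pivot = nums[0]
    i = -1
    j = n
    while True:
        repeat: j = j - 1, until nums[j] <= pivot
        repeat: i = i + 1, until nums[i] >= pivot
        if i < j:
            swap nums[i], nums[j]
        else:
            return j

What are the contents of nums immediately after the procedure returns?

1 2 4 11 7 15 16 12 6 10 9 5 8

pivot = nums[0] = 5; i = -1, j = 13
j→11 (nums[11]=1≤5), i→0 (nums[0]=5≥5); i<j, swap → 1 9 6 11 7 15 16 12 4 10 2 5 8
j→10 (nums[10]=2≤5), i→1 (nums[1]=9≥5); i<j, swap → 1 2 6 11 7 15 16 12 4 10 9 5 8
j→8 (nums[8]=4≤5), i→2 (nums[2]=6≥5); i<j, swap → 1 2 4 11 7 15 16 12 6 10 9 5 8
j→2, i→3; i≥j, return j=2. nums = 1 2 4 11 7 15 16 12 6 10 9 5 8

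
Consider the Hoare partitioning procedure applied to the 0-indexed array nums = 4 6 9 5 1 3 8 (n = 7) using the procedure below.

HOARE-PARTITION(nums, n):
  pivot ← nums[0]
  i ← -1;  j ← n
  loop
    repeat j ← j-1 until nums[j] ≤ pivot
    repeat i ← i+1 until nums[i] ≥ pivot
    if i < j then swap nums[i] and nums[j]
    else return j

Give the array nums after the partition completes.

pivot = nums[0] = 4; i = -1, j = 7
j→5 (nums[5]=3≤4), i→0 (nums[0]=4≥4); i<j, swap → 3 6 9 5 1 4 8
j→4 (nums[4]=1≤4), i→1 (nums[1]=6≥4); i<j, swap → 3 1 9 5 6 4 8
j→1, i→2; i≥j, return j=1. nums = 3 1 9 5 6 4 8

3 1 9 5 6 4 8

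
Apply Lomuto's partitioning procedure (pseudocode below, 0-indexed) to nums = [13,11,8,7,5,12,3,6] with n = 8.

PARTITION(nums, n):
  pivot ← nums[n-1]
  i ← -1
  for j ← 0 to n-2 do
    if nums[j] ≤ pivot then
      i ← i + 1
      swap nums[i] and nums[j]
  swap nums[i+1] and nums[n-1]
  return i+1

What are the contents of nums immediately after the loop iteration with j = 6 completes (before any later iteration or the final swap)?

[5,3,8,7,13,12,11,6]

pivot=6, i=-1
j=0: 13>6, skip
j=1: 11>6, skip
j=2: 8>6, skip
j=3: 7>6, skip
j=4: 5≤6, i=0, swap(0,4) ⇒ [5,11,8,7,13,12,3,6]
j=5: 12>6, skip
j=6: 3≤6, i=1, swap(1,6) ⇒ [5,3,8,7,13,12,11,6]
(after j=6) nums = [5,3,8,7,13,12,11,6]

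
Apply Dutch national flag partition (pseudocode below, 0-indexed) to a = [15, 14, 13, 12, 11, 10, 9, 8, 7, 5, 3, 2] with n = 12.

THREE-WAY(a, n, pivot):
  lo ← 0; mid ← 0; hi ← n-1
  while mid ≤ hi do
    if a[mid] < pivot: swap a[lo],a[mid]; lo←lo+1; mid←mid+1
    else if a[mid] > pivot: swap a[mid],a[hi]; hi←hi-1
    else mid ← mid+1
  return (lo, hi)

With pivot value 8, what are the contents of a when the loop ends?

[2, 3, 5, 7, 8, 9, 10, 11, 12, 13, 14, 15]

lo=0 mid=0 hi=11
15>8: swap(0,11), hi=10 ⇒ [2, 14, 13, 12, 11, 10, 9, 8, 7, 5, 3, 15]
2<8: swap(0,0), lo=1 mid=1 ⇒ [2, 14, 13, 12, 11, 10, 9, 8, 7, 5, 3, 15]
14>8: swap(1,10), hi=9 ⇒ [2, 3, 13, 12, 11, 10, 9, 8, 7, 5, 14, 15]
3<8: swap(1,1), lo=2 mid=2 ⇒ [2, 3, 13, 12, 11, 10, 9, 8, 7, 5, 14, 15]
13>8: swap(2,9), hi=8 ⇒ [2, 3, 5, 12, 11, 10, 9, 8, 7, 13, 14, 15]
5<8: swap(2,2), lo=3 mid=3 ⇒ [2, 3, 5, 12, 11, 10, 9, 8, 7, 13, 14, 15]
12>8: swap(3,8), hi=7 ⇒ [2, 3, 5, 7, 11, 10, 9, 8, 12, 13, 14, 15]
7<8: swap(3,3), lo=4 mid=4 ⇒ [2, 3, 5, 7, 11, 10, 9, 8, 12, 13, 14, 15]
11>8: swap(4,7), hi=6 ⇒ [2, 3, 5, 7, 8, 10, 9, 11, 12, 13, 14, 15]
8=8: mid=5
10>8: swap(5,6), hi=5 ⇒ [2, 3, 5, 7, 8, 9, 10, 11, 12, 13, 14, 15]
9>8: swap(5,5), hi=4 ⇒ [2, 3, 5, 7, 8, 9, 10, 11, 12, 13, 14, 15]
done. lo=4 hi=4; a=[2, 3, 5, 7, 8, 9, 10, 11, 12, 13, 14, 15]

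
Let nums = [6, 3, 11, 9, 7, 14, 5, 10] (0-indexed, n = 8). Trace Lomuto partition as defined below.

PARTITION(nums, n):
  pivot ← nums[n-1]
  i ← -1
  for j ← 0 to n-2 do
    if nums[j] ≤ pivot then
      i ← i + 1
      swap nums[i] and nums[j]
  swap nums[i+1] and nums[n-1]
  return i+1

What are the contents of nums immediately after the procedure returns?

pivot = nums[7] = 10; i = -1
j=0: nums[0]=6 ≤ 10 → i=0, swap nums[0],nums[0] (no change) → [6, 3, 11, 9, 7, 14, 5, 10]
j=1: nums[1]=3 ≤ 10 → i=1, swap nums[1],nums[1] (no change) → [6, 3, 11, 9, 7, 14, 5, 10]
j=2: nums[2]=11 > 10 → no swap
j=3: nums[3]=9 ≤ 10 → i=2, swap nums[2],nums[3] → [6, 3, 9, 11, 7, 14, 5, 10]
j=4: nums[4]=7 ≤ 10 → i=3, swap nums[3],nums[4] → [6, 3, 9, 7, 11, 14, 5, 10]
j=5: nums[5]=14 > 10 → no swap
j=6: nums[6]=5 ≤ 10 → i=4, swap nums[4],nums[6] → [6, 3, 9, 7, 5, 14, 11, 10]
final swap nums[5],nums[7] → [6, 3, 9, 7, 5, 10, 11, 14]; return 5

[6, 3, 9, 7, 5, 10, 11, 14]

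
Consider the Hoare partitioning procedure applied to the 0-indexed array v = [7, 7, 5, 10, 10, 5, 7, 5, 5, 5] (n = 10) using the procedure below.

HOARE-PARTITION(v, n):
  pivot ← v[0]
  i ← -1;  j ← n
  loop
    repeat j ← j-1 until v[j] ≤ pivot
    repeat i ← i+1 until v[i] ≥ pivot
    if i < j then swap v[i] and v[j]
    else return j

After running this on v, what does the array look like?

pivot = v[0] = 7; i = -1, j = 10
j→9 (v[9]=5≤7), i→0 (v[0]=7≥7); i<j, swap → [5, 7, 5, 10, 10, 5, 7, 5, 5, 7]
j→8 (v[8]=5≤7), i→1 (v[1]=7≥7); i<j, swap → [5, 5, 5, 10, 10, 5, 7, 5, 7, 7]
j→7 (v[7]=5≤7), i→3 (v[3]=10≥7); i<j, swap → [5, 5, 5, 5, 10, 5, 7, 10, 7, 7]
j→6 (v[6]=7≤7), i→4 (v[4]=10≥7); i<j, swap → [5, 5, 5, 5, 7, 5, 10, 10, 7, 7]
j→5, i→6; i≥j, return j=5. v = [5, 5, 5, 5, 7, 5, 10, 10, 7, 7]

[5, 5, 5, 5, 7, 5, 10, 10, 7, 7]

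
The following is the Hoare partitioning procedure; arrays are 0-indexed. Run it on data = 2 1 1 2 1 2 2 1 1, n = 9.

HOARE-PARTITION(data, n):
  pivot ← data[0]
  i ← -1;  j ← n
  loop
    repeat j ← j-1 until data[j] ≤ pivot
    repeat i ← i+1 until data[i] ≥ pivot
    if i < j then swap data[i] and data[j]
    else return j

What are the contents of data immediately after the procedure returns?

pivot = data[0] = 2; i = -1, j = 9
j→8 (data[8]=1≤2), i→0 (data[0]=2≥2); i<j, swap → 1 1 1 2 1 2 2 1 2
j→7 (data[7]=1≤2), i→3 (data[3]=2≥2); i<j, swap → 1 1 1 1 1 2 2 2 2
j→6 (data[6]=2≤2), i→5 (data[5]=2≥2); i<j, swap → 1 1 1 1 1 2 2 2 2
j→5, i→6; i≥j, return j=5. data = 1 1 1 1 1 2 2 2 2

1 1 1 1 1 2 2 2 2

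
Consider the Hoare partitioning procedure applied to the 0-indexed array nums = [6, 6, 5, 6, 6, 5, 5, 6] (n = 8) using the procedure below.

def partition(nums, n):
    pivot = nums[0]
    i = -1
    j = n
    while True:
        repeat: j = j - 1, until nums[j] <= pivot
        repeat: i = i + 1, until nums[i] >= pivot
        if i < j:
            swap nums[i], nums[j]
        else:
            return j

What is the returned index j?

pivot=6
j stops at 7 (6), i stops at 0 (6); swap ⇒ [6, 6, 5, 6, 6, 5, 5, 6]
j stops at 6 (5), i stops at 1 (6); swap ⇒ [6, 5, 5, 6, 6, 5, 6, 6]
j stops at 5 (5), i stops at 3 (6); swap ⇒ [6, 5, 5, 5, 6, 6, 6, 6]
j stops at 4, i stops at 4; i≥j ⇒ return 4. nums=[6, 5, 5, 5, 6, 6, 6, 6]

4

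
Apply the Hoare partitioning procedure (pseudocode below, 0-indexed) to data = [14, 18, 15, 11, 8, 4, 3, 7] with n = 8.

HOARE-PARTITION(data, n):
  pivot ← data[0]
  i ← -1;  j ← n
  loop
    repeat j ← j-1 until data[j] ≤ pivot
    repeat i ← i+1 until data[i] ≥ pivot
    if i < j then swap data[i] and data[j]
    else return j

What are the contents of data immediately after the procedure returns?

[7, 3, 4, 11, 8, 15, 18, 14]

pivot=14
j stops at 7 (7), i stops at 0 (14); swap ⇒ [7, 18, 15, 11, 8, 4, 3, 14]
j stops at 6 (3), i stops at 1 (18); swap ⇒ [7, 3, 15, 11, 8, 4, 18, 14]
j stops at 5 (4), i stops at 2 (15); swap ⇒ [7, 3, 4, 11, 8, 15, 18, 14]
j stops at 4, i stops at 5; i≥j ⇒ return 4. data=[7, 3, 4, 11, 8, 15, 18, 14]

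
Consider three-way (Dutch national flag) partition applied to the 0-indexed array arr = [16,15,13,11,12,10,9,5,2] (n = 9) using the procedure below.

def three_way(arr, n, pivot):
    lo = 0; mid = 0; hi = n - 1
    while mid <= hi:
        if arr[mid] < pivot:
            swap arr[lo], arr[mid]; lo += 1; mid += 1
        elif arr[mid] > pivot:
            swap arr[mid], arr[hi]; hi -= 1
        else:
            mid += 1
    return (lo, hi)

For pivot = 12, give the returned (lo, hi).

(5, 5)

lo=0 mid=0 hi=8
16>12: swap(0,8), hi=7 ⇒ [2,15,13,11,12,10,9,5,16]
2<12: swap(0,0), lo=1 mid=1 ⇒ [2,15,13,11,12,10,9,5,16]
15>12: swap(1,7), hi=6 ⇒ [2,5,13,11,12,10,9,15,16]
5<12: swap(1,1), lo=2 mid=2 ⇒ [2,5,13,11,12,10,9,15,16]
13>12: swap(2,6), hi=5 ⇒ [2,5,9,11,12,10,13,15,16]
9<12: swap(2,2), lo=3 mid=3 ⇒ [2,5,9,11,12,10,13,15,16]
11<12: swap(3,3), lo=4 mid=4 ⇒ [2,5,9,11,12,10,13,15,16]
12=12: mid=5
10<12: swap(4,5), lo=5 mid=6 ⇒ [2,5,9,11,10,12,13,15,16]
done. lo=5 hi=5; arr=[2,5,9,11,10,12,13,15,16]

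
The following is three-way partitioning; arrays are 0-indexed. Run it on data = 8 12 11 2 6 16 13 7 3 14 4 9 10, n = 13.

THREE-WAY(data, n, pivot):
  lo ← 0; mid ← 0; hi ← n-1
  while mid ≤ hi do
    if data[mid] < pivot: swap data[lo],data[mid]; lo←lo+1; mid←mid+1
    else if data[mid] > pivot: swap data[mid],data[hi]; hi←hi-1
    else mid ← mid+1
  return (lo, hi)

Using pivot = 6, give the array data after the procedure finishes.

pivot = 6; lo=0, mid=0, hi=12
data[mid]=8>6: swap data[0],data[12]; hi=11 → 10 12 11 2 6 16 13 7 3 14 4 9 8
data[mid]=10>6: swap data[0],data[11]; hi=10 → 9 12 11 2 6 16 13 7 3 14 4 10 8
data[mid]=9>6: swap data[0],data[10]; hi=9 → 4 12 11 2 6 16 13 7 3 14 9 10 8
data[mid]=4<6: swap data[0],data[0]; lo=1,mid=1 → 4 12 11 2 6 16 13 7 3 14 9 10 8
data[mid]=12>6: swap data[1],data[9]; hi=8 → 4 14 11 2 6 16 13 7 3 12 9 10 8
data[mid]=14>6: swap data[1],data[8]; hi=7 → 4 3 11 2 6 16 13 7 14 12 9 10 8
data[mid]=3<6: swap data[1],data[1]; lo=2,mid=2 → 4 3 11 2 6 16 13 7 14 12 9 10 8
data[mid]=11>6: swap data[2],data[7]; hi=6 → 4 3 7 2 6 16 13 11 14 12 9 10 8
data[mid]=7>6: swap data[2],data[6]; hi=5 → 4 3 13 2 6 16 7 11 14 12 9 10 8
data[mid]=13>6: swap data[2],data[5]; hi=4 → 4 3 16 2 6 13 7 11 14 12 9 10 8
data[mid]=16>6: swap data[2],data[4]; hi=3 → 4 3 6 2 16 13 7 11 14 12 9 10 8
data[mid]=6=6: mid=3
data[mid]=2<6: swap data[2],data[3]; lo=3,mid=4 → 4 3 2 6 16 13 7 11 14 12 9 10 8
end: lo=3, hi=3; data = 4 3 2 6 16 13 7 11 14 12 9 10 8

4 3 2 6 16 13 7 11 14 12 9 10 8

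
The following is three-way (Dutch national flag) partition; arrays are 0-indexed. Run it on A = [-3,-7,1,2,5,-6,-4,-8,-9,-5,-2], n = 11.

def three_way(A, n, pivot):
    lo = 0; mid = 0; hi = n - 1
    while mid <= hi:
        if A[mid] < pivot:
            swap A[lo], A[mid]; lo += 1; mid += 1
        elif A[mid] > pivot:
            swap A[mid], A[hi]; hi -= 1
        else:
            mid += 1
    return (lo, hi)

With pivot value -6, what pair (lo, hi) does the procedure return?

pivot = -6; lo=0, mid=0, hi=10
A[mid]=-3>-6: swap A[0],A[10]; hi=9 → [-2,-7,1,2,5,-6,-4,-8,-9,-5,-3]
A[mid]=-2>-6: swap A[0],A[9]; hi=8 → [-5,-7,1,2,5,-6,-4,-8,-9,-2,-3]
A[mid]=-5>-6: swap A[0],A[8]; hi=7 → [-9,-7,1,2,5,-6,-4,-8,-5,-2,-3]
A[mid]=-9<-6: swap A[0],A[0]; lo=1,mid=1 → [-9,-7,1,2,5,-6,-4,-8,-5,-2,-3]
A[mid]=-7<-6: swap A[1],A[1]; lo=2,mid=2 → [-9,-7,1,2,5,-6,-4,-8,-5,-2,-3]
A[mid]=1>-6: swap A[2],A[7]; hi=6 → [-9,-7,-8,2,5,-6,-4,1,-5,-2,-3]
A[mid]=-8<-6: swap A[2],A[2]; lo=3,mid=3 → [-9,-7,-8,2,5,-6,-4,1,-5,-2,-3]
A[mid]=2>-6: swap A[3],A[6]; hi=5 → [-9,-7,-8,-4,5,-6,2,1,-5,-2,-3]
A[mid]=-4>-6: swap A[3],A[5]; hi=4 → [-9,-7,-8,-6,5,-4,2,1,-5,-2,-3]
A[mid]=-6=-6: mid=4
A[mid]=5>-6: swap A[4],A[4]; hi=3 → [-9,-7,-8,-6,5,-4,2,1,-5,-2,-3]
end: lo=3, hi=3; A = [-9,-7,-8,-6,5,-4,2,1,-5,-2,-3]

(3, 3)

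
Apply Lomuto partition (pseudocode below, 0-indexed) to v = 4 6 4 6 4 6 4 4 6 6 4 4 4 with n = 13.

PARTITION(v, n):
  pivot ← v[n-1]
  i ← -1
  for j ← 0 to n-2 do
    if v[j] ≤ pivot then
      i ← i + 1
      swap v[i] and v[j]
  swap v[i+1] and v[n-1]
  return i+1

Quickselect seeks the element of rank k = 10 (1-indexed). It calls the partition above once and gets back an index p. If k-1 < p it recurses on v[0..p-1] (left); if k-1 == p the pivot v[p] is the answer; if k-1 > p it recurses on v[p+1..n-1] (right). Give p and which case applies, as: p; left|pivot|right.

7; right

pivot=4, i=-1
j=0: 4≤4, i=0, swap(0,0) ⇒ 4 6 4 6 4 6 4 4 6 6 4 4 4
j=1: 6>4, skip
j=2: 4≤4, i=1, swap(1,2) ⇒ 4 4 6 6 4 6 4 4 6 6 4 4 4
j=3: 6>4, skip
j=4: 4≤4, i=2, swap(2,4) ⇒ 4 4 4 6 6 6 4 4 6 6 4 4 4
j=5: 6>4, skip
j=6: 4≤4, i=3, swap(3,6) ⇒ 4 4 4 4 6 6 6 4 6 6 4 4 4
j=7: 4≤4, i=4, swap(4,7) ⇒ 4 4 4 4 4 6 6 6 6 6 4 4 4
j=8: 6>4, skip
j=9: 6>4, skip
j=10: 4≤4, i=5, swap(5,10) ⇒ 4 4 4 4 4 4 6 6 6 6 6 4 4
j=11: 4≤4, i=6, swap(6,11) ⇒ 4 4 4 4 4 4 4 6 6 6 6 6 4
swap(7,12) ⇒ 4 4 4 4 4 4 4 4 6 6 6 6 6; return 7
p = 7; k-1 = 9 > 7 ⇒ right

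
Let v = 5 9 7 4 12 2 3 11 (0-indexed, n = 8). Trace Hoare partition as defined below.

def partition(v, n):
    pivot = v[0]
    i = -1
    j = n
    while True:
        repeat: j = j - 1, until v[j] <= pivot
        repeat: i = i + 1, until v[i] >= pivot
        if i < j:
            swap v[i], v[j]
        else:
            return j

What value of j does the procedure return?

2

pivot = v[0] = 5; i = -1, j = 8
j→6 (v[6]=3≤5), i→0 (v[0]=5≥5); i<j, swap → 3 9 7 4 12 2 5 11
j→5 (v[5]=2≤5), i→1 (v[1]=9≥5); i<j, swap → 3 2 7 4 12 9 5 11
j→3 (v[3]=4≤5), i→2 (v[2]=7≥5); i<j, swap → 3 2 4 7 12 9 5 11
j→2, i→3; i≥j, return j=2. v = 3 2 4 7 12 9 5 11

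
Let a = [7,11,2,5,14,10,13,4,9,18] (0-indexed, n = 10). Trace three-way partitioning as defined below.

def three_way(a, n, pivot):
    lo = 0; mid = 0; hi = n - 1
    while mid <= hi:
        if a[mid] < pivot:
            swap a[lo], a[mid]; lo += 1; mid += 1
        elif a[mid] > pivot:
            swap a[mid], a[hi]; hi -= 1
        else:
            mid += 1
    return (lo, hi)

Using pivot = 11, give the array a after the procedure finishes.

pivot = 11; lo=0, mid=0, hi=9
a[mid]=7<11: swap a[0],a[0]; lo=1,mid=1 → [7,11,2,5,14,10,13,4,9,18]
a[mid]=11=11: mid=2
a[mid]=2<11: swap a[1],a[2]; lo=2,mid=3 → [7,2,11,5,14,10,13,4,9,18]
a[mid]=5<11: swap a[2],a[3]; lo=3,mid=4 → [7,2,5,11,14,10,13,4,9,18]
a[mid]=14>11: swap a[4],a[9]; hi=8 → [7,2,5,11,18,10,13,4,9,14]
a[mid]=18>11: swap a[4],a[8]; hi=7 → [7,2,5,11,9,10,13,4,18,14]
a[mid]=9<11: swap a[3],a[4]; lo=4,mid=5 → [7,2,5,9,11,10,13,4,18,14]
a[mid]=10<11: swap a[4],a[5]; lo=5,mid=6 → [7,2,5,9,10,11,13,4,18,14]
a[mid]=13>11: swap a[6],a[7]; hi=6 → [7,2,5,9,10,11,4,13,18,14]
a[mid]=4<11: swap a[5],a[6]; lo=6,mid=7 → [7,2,5,9,10,4,11,13,18,14]
end: lo=6, hi=6; a = [7,2,5,9,10,4,11,13,18,14]

[7,2,5,9,10,4,11,13,18,14]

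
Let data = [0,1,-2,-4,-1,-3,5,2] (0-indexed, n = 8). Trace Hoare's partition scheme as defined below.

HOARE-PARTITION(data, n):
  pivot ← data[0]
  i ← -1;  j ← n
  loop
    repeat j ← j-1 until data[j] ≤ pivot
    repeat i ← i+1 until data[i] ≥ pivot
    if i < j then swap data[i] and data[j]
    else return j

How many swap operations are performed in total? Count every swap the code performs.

2

pivot = data[0] = 0; i = -1, j = 8
j→5 (data[5]=-3≤0), i→0 (data[0]=0≥0); i<j, swap → [-3,1,-2,-4,-1,0,5,2]
j→4 (data[4]=-1≤0), i→1 (data[1]=1≥0); i<j, swap → [-3,-1,-2,-4,1,0,5,2]
j→3, i→4; i≥j, return j=3. data = [-3,-1,-2,-4,1,0,5,2]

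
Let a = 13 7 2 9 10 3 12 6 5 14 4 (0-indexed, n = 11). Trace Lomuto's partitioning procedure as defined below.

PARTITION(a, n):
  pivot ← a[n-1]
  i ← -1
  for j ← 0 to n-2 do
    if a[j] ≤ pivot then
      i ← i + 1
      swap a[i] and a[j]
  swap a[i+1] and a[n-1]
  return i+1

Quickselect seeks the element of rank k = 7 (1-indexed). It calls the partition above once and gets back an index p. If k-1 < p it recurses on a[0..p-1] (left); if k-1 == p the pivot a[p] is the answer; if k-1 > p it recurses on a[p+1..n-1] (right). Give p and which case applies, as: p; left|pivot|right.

2; right

pivot = a[10] = 4; i = -1
j=0: a[0]=13 > 4 → no swap
j=1: a[1]=7 > 4 → no swap
j=2: a[2]=2 ≤ 4 → i=0, swap a[0],a[2] → 2 7 13 9 10 3 12 6 5 14 4
j=3: a[3]=9 > 4 → no swap
j=4: a[4]=10 > 4 → no swap
j=5: a[5]=3 ≤ 4 → i=1, swap a[1],a[5] → 2 3 13 9 10 7 12 6 5 14 4
j=6: a[6]=12 > 4 → no swap
j=7: a[7]=6 > 4 → no swap
j=8: a[8]=5 > 4 → no swap
j=9: a[9]=14 > 4 → no swap
final swap a[2],a[10] → 2 3 4 9 10 7 12 6 5 14 13; return 2
p = 2; k-1 = 6 > 2 ⇒ right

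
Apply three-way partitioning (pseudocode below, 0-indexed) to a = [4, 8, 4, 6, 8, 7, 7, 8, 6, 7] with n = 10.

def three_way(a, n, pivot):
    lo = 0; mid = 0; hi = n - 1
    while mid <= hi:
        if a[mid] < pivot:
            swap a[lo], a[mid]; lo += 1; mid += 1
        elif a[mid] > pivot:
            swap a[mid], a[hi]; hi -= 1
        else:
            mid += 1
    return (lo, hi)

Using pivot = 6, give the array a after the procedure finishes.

[4, 4, 6, 6, 7, 7, 8, 8, 7, 8]

lo=0 mid=0 hi=9
4<6: swap(0,0), lo=1 mid=1 ⇒ [4, 8, 4, 6, 8, 7, 7, 8, 6, 7]
8>6: swap(1,9), hi=8 ⇒ [4, 7, 4, 6, 8, 7, 7, 8, 6, 8]
7>6: swap(1,8), hi=7 ⇒ [4, 6, 4, 6, 8, 7, 7, 8, 7, 8]
6=6: mid=2
4<6: swap(1,2), lo=2 mid=3 ⇒ [4, 4, 6, 6, 8, 7, 7, 8, 7, 8]
6=6: mid=4
8>6: swap(4,7), hi=6 ⇒ [4, 4, 6, 6, 8, 7, 7, 8, 7, 8]
8>6: swap(4,6), hi=5 ⇒ [4, 4, 6, 6, 7, 7, 8, 8, 7, 8]
7>6: swap(4,5), hi=4 ⇒ [4, 4, 6, 6, 7, 7, 8, 8, 7, 8]
7>6: swap(4,4), hi=3 ⇒ [4, 4, 6, 6, 7, 7, 8, 8, 7, 8]
done. lo=2 hi=3; a=[4, 4, 6, 6, 7, 7, 8, 8, 7, 8]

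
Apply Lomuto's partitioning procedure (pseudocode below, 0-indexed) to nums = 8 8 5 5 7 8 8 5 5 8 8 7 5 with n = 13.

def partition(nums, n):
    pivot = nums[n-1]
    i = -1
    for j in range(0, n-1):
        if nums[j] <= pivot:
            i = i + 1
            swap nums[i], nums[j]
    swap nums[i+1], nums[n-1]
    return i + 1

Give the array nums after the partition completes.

5 5 5 5 5 8 8 8 8 8 8 7 7

pivot=5, i=-1
j=0: 8>5, skip
j=1: 8>5, skip
j=2: 5≤5, i=0, swap(0,2) ⇒ 5 8 8 5 7 8 8 5 5 8 8 7 5
j=3: 5≤5, i=1, swap(1,3) ⇒ 5 5 8 8 7 8 8 5 5 8 8 7 5
j=4: 7>5, skip
j=5: 8>5, skip
j=6: 8>5, skip
j=7: 5≤5, i=2, swap(2,7) ⇒ 5 5 5 8 7 8 8 8 5 8 8 7 5
j=8: 5≤5, i=3, swap(3,8) ⇒ 5 5 5 5 7 8 8 8 8 8 8 7 5
j=9: 8>5, skip
j=10: 8>5, skip
j=11: 7>5, skip
swap(4,12) ⇒ 5 5 5 5 5 8 8 8 8 8 8 7 7; return 4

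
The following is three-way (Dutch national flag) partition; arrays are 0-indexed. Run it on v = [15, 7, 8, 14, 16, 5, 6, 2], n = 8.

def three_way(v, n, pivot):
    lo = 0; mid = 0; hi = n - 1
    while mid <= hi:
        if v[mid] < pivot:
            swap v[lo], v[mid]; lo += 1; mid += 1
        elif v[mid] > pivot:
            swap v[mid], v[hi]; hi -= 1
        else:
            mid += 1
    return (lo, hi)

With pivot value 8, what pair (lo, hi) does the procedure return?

lo=0 mid=0 hi=7
15>8: swap(0,7), hi=6 ⇒ [2, 7, 8, 14, 16, 5, 6, 15]
2<8: swap(0,0), lo=1 mid=1 ⇒ [2, 7, 8, 14, 16, 5, 6, 15]
7<8: swap(1,1), lo=2 mid=2 ⇒ [2, 7, 8, 14, 16, 5, 6, 15]
8=8: mid=3
14>8: swap(3,6), hi=5 ⇒ [2, 7, 8, 6, 16, 5, 14, 15]
6<8: swap(2,3), lo=3 mid=4 ⇒ [2, 7, 6, 8, 16, 5, 14, 15]
16>8: swap(4,5), hi=4 ⇒ [2, 7, 6, 8, 5, 16, 14, 15]
5<8: swap(3,4), lo=4 mid=5 ⇒ [2, 7, 6, 5, 8, 16, 14, 15]
done. lo=4 hi=4; v=[2, 7, 6, 5, 8, 16, 14, 15]

(4, 4)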